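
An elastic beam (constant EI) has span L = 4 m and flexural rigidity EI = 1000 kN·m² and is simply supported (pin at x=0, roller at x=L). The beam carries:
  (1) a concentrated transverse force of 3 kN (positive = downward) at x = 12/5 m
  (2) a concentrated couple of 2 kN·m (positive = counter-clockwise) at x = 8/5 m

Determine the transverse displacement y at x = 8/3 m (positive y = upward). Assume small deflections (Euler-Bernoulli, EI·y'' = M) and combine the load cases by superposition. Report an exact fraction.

Load 1 — point force P=3 kN at a=12/5 m (b=L-a=8/5):
  y_1 = -Pa(L-x)(2Lx-a²-x²)/(6LEI)  [x>a] = -3·(12/5)·(4-(8/3))·(2·4·(8/3)-(12/5)²-(8/3)²)/(6·4·1000) = -476/140625 m
Load 2 — applied couple M₀=2 kN·m at a=8/5 m (b=L-a=12/5):
  y_2 = (M₀x³/(6L)-M₀(x-a)²/2+C₁x)/EI  [x>a] with C₁=M₀(3b²-L²)/(6L)=8/75 = (2·(8/3)³/(6·4)-2·((8/3)-(8/5))²/2+(8/75)·(8/3))/1000 = 184/253125 m
Superposition: y = Σ y_i = -3364/1265625 m ≈ -0.002658 m

y(8/3) = -3364/1265625 m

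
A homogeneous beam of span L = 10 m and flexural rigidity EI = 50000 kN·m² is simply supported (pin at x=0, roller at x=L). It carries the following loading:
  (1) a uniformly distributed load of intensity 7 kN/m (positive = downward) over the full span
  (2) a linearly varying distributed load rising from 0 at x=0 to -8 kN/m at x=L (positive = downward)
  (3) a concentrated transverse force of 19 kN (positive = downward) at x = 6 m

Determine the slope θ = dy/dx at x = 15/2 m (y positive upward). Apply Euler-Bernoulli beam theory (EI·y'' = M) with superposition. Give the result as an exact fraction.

Load 1 — uniform load w=7 kN/m over full span:
  θ_1 = -w(L³-6Lx²+4x³)/(24EI) = -7·(10³-6·10·(15/2)²+4·(15/2)³)/(24·50000) = 77/19200 rad
Load 2 — triangular load w₀=-8 kN/m (0→w₀ over full span):
  θ_2 = -w₀(7L⁴-30L²x²+15x⁴)/(360LEI) = -(-8)·(7·10⁴-30·10²·(15/2)²+15·(15/2)⁴)/(360·10·50000) = -1313/576000 rad
Load 3 — point force P=19 kN at a=6 m (b=L-a=4):
  θ_3 = -Pa(2L²-6Lx+3x²+a²)/(6LEI)  [x>a] = -19·6·(2·10²-6·10·(15/2)+3·(15/2)²+6²)/(6·10·50000) = 3439/2000000 rad
Superposition: θ = Σ θ_i = 248429/72000000 rad ≈ 0.003450 rad

θ(15/2) = 248429/72000000 rad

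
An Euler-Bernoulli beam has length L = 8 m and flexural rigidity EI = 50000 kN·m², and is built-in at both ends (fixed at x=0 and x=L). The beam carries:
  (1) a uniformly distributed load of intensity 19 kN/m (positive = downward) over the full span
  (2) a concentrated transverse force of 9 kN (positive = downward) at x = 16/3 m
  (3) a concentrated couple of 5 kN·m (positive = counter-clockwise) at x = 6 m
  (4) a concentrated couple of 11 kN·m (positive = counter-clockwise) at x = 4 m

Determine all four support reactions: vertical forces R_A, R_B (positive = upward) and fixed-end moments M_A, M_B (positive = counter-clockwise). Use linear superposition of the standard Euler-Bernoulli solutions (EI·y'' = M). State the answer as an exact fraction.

R_A = 15571/192 kN, M_A = 5327/48 kN·m, R_B = 15341/192 kN, M_B = -1763/16 kN·m

Load 1 — uniform load w=19 kN/m over full span:
  R_A = wL/2 = 19·8/2 = 76 kN
  M_A = wL²/12 = 19·8²/12 = 304/3 kN·m
  R_B = wL/2 = 19·8/2 = 76 kN
  M_B = -wL²/12 = -19·8²/12 = -304/3 kN·m
Load 2 — point force P=9 kN at a=16/3 m (b=L-a=8/3):
  R_A = Pb²(3a+b)/L³ = 9·(8/3)²·(3·(16/3)+(8/3))/8³ = 7/3 kN
  M_A = Pab²/L² = 9·(16/3)·(8/3)²/8² = 16/3 kN·m
  R_B = Pa²(a+3b)/L³ = 9·(16/3)²·((16/3)+3·(8/3))/8³ = 20/3 kN
  M_B = -Pa²b/L² = -9·(16/3)²·(8/3)/8² = -32/3 kN·m
Load 3 — applied couple M₀=5 kN·m at a=6 m (b=L-a=2):
  R_A = 6M₀ab/L³ = 6·5·6·2/8³ = 45/64 kN
  M_A = M₀b(2a-b)/L² = 5·2·(2·6-2)/8² = 25/16 kN·m
  R_B = -6M₀ab/L³ = -6·5·6·2/8³ = -45/64 kN
  M_B = M₀a(2b-a)/L² = 5·6·(2·2-6)/8² = -15/16 kN·m
Load 4 — applied couple M₀=11 kN·m at a=4 m (b=L-a=4):
  R_A = 6M₀ab/L³ = 6·11·4·4/8³ = 33/16 kN
  M_A = M₀b(2a-b)/L² = 11·4·(2·4-4)/8² = 11/4 kN·m
  R_B = -6M₀ab/L³ = -6·11·4·4/8³ = -33/16 kN
  M_B = M₀a(2b-a)/L² = 11·4·(2·4-4)/8² = 11/4 kN·m
Superposition: R_A = 15571/192 kN, M_A = 5327/48 kN·m, R_B = 15341/192 kN, M_B = -1763/16 kN·m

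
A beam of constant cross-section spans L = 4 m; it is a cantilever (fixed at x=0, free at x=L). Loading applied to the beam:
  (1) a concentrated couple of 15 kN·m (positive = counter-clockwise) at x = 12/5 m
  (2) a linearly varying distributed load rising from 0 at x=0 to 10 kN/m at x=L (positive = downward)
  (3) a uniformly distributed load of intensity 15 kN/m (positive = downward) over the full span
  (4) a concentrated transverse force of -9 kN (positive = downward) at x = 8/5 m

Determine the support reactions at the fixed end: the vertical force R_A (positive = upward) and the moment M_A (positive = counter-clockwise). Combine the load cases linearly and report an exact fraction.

Load 1 — applied couple M₀=15 kN·m at a=12/5 m (b=L-a=8/5):
  R_A = 0 kN
  M_A = -M₀ = -15 kN·m
Load 2 — triangular load w₀=10 kN/m (0→w₀ over full span):
  R_A = w₀L/2 = 10·4/2 = 20 kN
  M_A = w₀L²/3 = 10·4²/3 = 160/3 kN·m
Load 3 — uniform load w=15 kN/m over full span:
  R_A = wL = 15·4 = 60 kN
  M_A = wL²/2 = 15·4²/2 = 120 kN·m
Load 4 — point force P=-9 kN at a=8/5 m (b=L-a=12/5):
  R_A = P = (-9) = -9 kN
  M_A = Pa = (-9)·(8/5) = -72/5 kN·m
Superposition: R_A = 71 kN, M_A = 2159/15 kN·m

R_A = 71 kN, M_A = 2159/15 kN·m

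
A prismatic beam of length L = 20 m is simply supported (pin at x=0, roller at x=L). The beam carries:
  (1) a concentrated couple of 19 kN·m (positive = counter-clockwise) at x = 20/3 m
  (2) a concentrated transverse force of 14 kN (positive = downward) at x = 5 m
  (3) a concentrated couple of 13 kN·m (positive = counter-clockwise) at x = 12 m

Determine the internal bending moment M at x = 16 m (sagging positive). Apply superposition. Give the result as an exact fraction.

M(16) = 38/5 kN·m

Load 1 — applied couple M₀=19 kN·m at a=20/3 m (b=L-a=40/3):
  M_1 = M₀x/L - M₀  [x>a] = 19·16/20 - 19 = -19/5 kN·m
Load 2 — point force P=14 kN at a=5 m (b=L-a=15):
  M_2 = Pa(L-x)/L  [x>a] = 14·5·(20-16)/20 = 14 kN·m
Load 3 — applied couple M₀=13 kN·m at a=12 m (b=L-a=8):
  M_3 = M₀x/L - M₀  [x>a] = 13·16/20 - 13 = -13/5 kN·m
Superposition: M = Σ M_i = 38/5 kN·m ≈ 7.600000 kN·m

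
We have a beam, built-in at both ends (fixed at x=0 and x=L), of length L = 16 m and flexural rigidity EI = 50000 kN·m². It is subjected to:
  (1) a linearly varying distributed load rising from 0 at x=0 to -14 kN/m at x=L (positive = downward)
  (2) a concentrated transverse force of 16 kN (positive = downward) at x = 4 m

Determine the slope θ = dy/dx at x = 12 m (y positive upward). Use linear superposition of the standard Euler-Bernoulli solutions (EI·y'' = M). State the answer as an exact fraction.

Load 1 — triangular load w₀=-14 kN/m (0→w₀ over full span):
  θ_1 = -w₀(2x(L-x)(L-2x)(x+2L)+x²(L-x)²)/(120LEI) = -(-14)·(2·12·(16-12)·(16-2·12)·(12+2·16)+12²·(16-12)²)/(120·16·50000) = -287/62500 rad
Load 2 — point force P=16 kN at a=4 m (b=L-a=12):
  θ_2 = Pa²(L-x)(2bL-(3b+a)(L-x))/(2L³EI)  [x>a] = 16·4²·(16-12)·(2·12·16-(3·12+4)·(16-12))/(2·16³·50000) = 7/12500 rad
Superposition: θ = Σ θ_i = -63/15625 rad ≈ -0.004032 rad

θ(12) = -63/15625 rad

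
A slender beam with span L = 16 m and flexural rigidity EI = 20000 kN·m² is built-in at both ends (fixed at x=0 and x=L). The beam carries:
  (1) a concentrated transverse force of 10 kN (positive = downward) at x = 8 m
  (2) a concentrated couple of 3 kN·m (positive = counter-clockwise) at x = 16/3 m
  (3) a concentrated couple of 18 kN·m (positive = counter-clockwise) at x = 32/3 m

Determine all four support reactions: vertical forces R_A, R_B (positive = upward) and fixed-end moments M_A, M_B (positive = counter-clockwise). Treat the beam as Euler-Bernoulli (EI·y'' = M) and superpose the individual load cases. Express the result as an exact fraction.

R_A = 27/4 kN, M_A = 26 kN·m, R_B = 13/4 kN, M_B = -19 kN·m

Load 1 — point force P=10 kN at a=8 m (b=L-a=8):
  R_A = Pb²(3a+b)/L³ = 10·8²·(3·8+8)/16³ = 5 kN
  M_A = Pab²/L² = 10·8·8²/16² = 20 kN·m
  R_B = Pa²(a+3b)/L³ = 10·8²·(8+3·8)/16³ = 5 kN
  M_B = -Pa²b/L² = -10·8²·8/16² = -20 kN·m
Load 2 — applied couple M₀=3 kN·m at a=16/3 m (b=L-a=32/3):
  R_A = 6M₀ab/L³ = 6·3·(16/3)·(32/3)/16³ = 1/4 kN
  M_A = M₀b(2a-b)/L² = 3·(32/3)·(2·(16/3)-(32/3))/16² = 0 kN·m
  R_B = -6M₀ab/L³ = -6·3·(16/3)·(32/3)/16³ = -1/4 kN
  M_B = M₀a(2b-a)/L² = 3·(16/3)·(2·(32/3)-(16/3))/16² = 1 kN·m
Load 3 — applied couple M₀=18 kN·m at a=32/3 m (b=L-a=16/3):
  R_A = 6M₀ab/L³ = 6·18·(32/3)·(16/3)/16³ = 3/2 kN
  M_A = M₀b(2a-b)/L² = 18·(16/3)·(2·(32/3)-(16/3))/16² = 6 kN·m
  R_B = -6M₀ab/L³ = -6·18·(32/3)·(16/3)/16³ = -3/2 kN
  M_B = M₀a(2b-a)/L² = 18·(32/3)·(2·(16/3)-(32/3))/16² = 0 kN·m
Superposition: R_A = 27/4 kN, M_A = 26 kN·m, R_B = 13/4 kN, M_B = -19 kN·m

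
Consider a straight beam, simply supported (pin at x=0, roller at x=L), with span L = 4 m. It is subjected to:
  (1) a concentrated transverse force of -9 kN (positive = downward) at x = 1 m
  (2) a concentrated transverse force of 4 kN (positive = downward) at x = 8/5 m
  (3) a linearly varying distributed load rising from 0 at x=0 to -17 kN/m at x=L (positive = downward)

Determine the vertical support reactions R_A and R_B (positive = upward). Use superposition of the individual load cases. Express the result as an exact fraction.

R_A = -941/60 kN, R_B = -1399/60 kN

Load 1 — point force P=-9 kN at a=1 m (b=L-a=3):
  R_A = Pb/L = (-9)·3/4 = -27/4 kN
  R_B = Pa/L = (-9)·1/4 = -9/4 kN
Load 2 — point force P=4 kN at a=8/5 m (b=L-a=12/5):
  R_A = Pb/L = 4·(12/5)/4 = 12/5 kN
  R_B = Pa/L = 4·(8/5)/4 = 8/5 kN
Load 3 — triangular load w₀=-17 kN/m (0→w₀ over full span):
  R_A = w₀L/6 = (-17)·4/6 = -34/3 kN
  R_B = w₀L/3 = (-17)·4/3 = -68/3 kN
Superposition: R_A = -941/60 kN, R_B = -1399/60 kN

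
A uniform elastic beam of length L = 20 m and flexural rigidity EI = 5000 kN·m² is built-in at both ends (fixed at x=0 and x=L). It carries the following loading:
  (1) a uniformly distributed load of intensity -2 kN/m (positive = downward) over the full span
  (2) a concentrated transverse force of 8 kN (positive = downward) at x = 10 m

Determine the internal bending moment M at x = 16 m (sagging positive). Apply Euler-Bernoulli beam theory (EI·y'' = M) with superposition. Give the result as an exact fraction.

M(16) = -4/3 kN·m

Load 1 — uniform load w=-2 kN/m over full span:
  M_1 = wLx/2 - wL²/12 - wx²/2 = (-2)·20·16/2 - (-2)·20²/12 - (-2)·16²/2 = 8/3 kN·m
Load 2 — point force P=8 kN at a=10 m (b=L-a=10):
  M_2 = Pa²(a+3b)(L-x)/L³ - Pa²b/L²  [x>a] = 8·10²·(10+3·10)·(20-16)/20³ - 8·10²·10/20² = -4 kN·m
Superposition: M = Σ M_i = -4/3 kN·m ≈ -1.333333 kN·m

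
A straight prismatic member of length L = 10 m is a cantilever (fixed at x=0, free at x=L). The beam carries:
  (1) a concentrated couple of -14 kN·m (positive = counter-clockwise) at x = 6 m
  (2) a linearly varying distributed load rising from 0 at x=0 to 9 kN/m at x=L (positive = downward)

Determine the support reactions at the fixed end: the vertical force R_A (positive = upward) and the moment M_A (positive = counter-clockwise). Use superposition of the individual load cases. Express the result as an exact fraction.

R_A = 45 kN, M_A = 314 kN·m

Load 1 — applied couple M₀=-14 kN·m at a=6 m (b=L-a=4):
  R_A = 0 kN
  M_A = -M₀ = -(-14) = 14 kN·m
Load 2 — triangular load w₀=9 kN/m (0→w₀ over full span):
  R_A = w₀L/2 = 9·10/2 = 45 kN
  M_A = w₀L²/3 = 9·10²/3 = 300 kN·m
Superposition: R_A = 45 kN, M_A = 314 kN·m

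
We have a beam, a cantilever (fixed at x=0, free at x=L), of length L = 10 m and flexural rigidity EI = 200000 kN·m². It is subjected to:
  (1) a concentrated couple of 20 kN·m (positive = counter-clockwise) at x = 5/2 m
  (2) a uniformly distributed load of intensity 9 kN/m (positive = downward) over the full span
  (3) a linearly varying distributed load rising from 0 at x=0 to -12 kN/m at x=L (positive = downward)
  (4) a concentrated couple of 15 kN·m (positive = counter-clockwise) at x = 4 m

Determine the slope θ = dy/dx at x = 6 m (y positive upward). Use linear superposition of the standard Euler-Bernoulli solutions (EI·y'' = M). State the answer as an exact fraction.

Load 1 — applied couple M₀=20 kN·m at a=5/2 m (b=L-a=15/2):
  θ_1 = M₀a/EI  [x>a] = 20·(5/2)/200000 = 1/4000 rad
Load 2 — uniform load w=9 kN/m over full span:
  θ_2 = -wx(x²-3Lx+3L²)/(6EI) = -9·6·(6²-3·10·6+3·10²)/(6·200000) = -351/50000 rad
Load 3 — triangular load w₀=-12 kN/m (0→w₀ over full span):
  θ_3 = (w₀Lx²/4-w₀L²x/3-w₀x⁴/(24L))/EI = ((-12)·10·6²/4-(-12)·10²·6/3-(-12)·6⁴/(24·10))/200000 = 1731/250000 rad
Load 4 — applied couple M₀=15 kN·m at a=4 m (b=L-a=6):
  θ_4 = M₀a/EI  [x>a] = 15·4/200000 = 3/10000 rad
Superposition: θ = Σ θ_i = 227/500000 rad ≈ 0.000454 rad

θ(6) = 227/500000 rad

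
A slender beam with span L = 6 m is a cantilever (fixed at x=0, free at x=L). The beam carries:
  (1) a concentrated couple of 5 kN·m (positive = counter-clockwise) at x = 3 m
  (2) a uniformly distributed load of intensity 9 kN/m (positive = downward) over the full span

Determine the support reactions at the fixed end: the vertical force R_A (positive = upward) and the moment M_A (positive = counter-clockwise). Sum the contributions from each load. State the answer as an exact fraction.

Load 1 — applied couple M₀=5 kN·m at a=3 m (b=L-a=3):
  R_A = 0 kN
  M_A = -M₀ = -5 kN·m
Load 2 — uniform load w=9 kN/m over full span:
  R_A = wL = 9·6 = 54 kN
  M_A = wL²/2 = 9·6²/2 = 162 kN·m
Superposition: R_A = 54 kN, M_A = 157 kN·m

R_A = 54 kN, M_A = 157 kN·m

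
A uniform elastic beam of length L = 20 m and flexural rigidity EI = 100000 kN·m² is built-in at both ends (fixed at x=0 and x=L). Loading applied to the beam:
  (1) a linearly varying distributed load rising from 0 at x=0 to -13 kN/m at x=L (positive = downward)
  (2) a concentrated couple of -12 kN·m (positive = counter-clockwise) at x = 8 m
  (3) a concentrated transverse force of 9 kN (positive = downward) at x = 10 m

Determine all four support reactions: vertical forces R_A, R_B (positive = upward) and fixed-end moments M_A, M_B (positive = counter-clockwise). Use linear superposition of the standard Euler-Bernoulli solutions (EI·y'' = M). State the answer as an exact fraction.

Load 1 — triangular load w₀=-13 kN/m (0→w₀ over full span):
  R_A = 3w₀L/20 = 3·(-13)·20/20 = -39 kN
  M_A = w₀L²/30 = (-13)·20²/30 = -520/3 kN·m
  R_B = 7w₀L/20 = 7·(-13)·20/20 = -91 kN
  M_B = -w₀L²/20 = -(-13)·20²/20 = 260 kN·m
Load 2 — applied couple M₀=-12 kN·m at a=8 m (b=L-a=12):
  R_A = 6M₀ab/L³ = 6·(-12)·8·12/20³ = -108/125 kN
  M_A = M₀b(2a-b)/L² = (-12)·12·(2·8-12)/20² = -36/25 kN·m
  R_B = -6M₀ab/L³ = -6·(-12)·8·12/20³ = 108/125 kN
  M_B = M₀a(2b-a)/L² = (-12)·8·(2·12-8)/20² = -96/25 kN·m
Load 3 — point force P=9 kN at a=10 m (b=L-a=10):
  R_A = Pb²(3a+b)/L³ = 9·10²·(3·10+10)/20³ = 9/2 kN
  M_A = Pab²/L² = 9·10·10²/20² = 45/2 kN·m
  R_B = Pa²(a+3b)/L³ = 9·10²·(10+3·10)/20³ = 9/2 kN
  M_B = -Pa²b/L² = -9·10²·10/20² = -45/2 kN·m
Superposition: R_A = -8841/250 kN, M_A = -22841/150 kN·m, R_B = -21409/250 kN, M_B = 11683/50 kN·m

R_A = -8841/250 kN, M_A = -22841/150 kN·m, R_B = -21409/250 kN, M_B = 11683/50 kN·m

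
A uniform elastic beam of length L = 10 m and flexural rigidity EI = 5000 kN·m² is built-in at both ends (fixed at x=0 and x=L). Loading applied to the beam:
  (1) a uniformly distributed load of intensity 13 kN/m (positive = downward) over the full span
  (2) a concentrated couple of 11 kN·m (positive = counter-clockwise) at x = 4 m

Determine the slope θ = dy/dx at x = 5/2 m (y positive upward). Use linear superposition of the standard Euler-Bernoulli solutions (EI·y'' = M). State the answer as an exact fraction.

θ(5/2) = -7993/400000 rad

Load 1 — uniform load w=13 kN/m over full span:
  θ_1 = -wx(L-x)(L-2x)/(12EI) = -13·(5/2)·(10-(5/2))·(10-2·(5/2))/(12·5000) = -13/640 rad
Load 2 — applied couple M₀=11 kN·m at a=4 m (b=L-a=6):
  θ_2 = (R_Ax²/2 - M_Ax)/EI  [x≤a] with R_A=198/125, M_A=33/25 = ((198/125)·(5/2)²/2 - (33/25)·(5/2))/5000 = 33/100000 rad
Superposition: θ = Σ θ_i = -7993/400000 rad ≈ -0.019983 rad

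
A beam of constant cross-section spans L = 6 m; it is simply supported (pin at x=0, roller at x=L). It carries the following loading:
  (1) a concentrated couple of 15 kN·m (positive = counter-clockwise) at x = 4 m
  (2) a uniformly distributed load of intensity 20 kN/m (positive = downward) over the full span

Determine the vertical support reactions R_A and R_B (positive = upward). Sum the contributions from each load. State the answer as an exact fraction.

Load 1 — applied couple M₀=15 kN·m at a=4 m (b=L-a=2):
  R_A = M₀/L = 15/6 = 5/2 kN
  R_B = -M₀/L = -15/6 = -5/2 kN
Load 2 — uniform load w=20 kN/m over full span:
  R_A = wL/2 = 20·6/2 = 60 kN
  R_B = wL/2 = 20·6/2 = 60 kN
Superposition: R_A = 125/2 kN, R_B = 115/2 kN

R_A = 125/2 kN, R_B = 115/2 kN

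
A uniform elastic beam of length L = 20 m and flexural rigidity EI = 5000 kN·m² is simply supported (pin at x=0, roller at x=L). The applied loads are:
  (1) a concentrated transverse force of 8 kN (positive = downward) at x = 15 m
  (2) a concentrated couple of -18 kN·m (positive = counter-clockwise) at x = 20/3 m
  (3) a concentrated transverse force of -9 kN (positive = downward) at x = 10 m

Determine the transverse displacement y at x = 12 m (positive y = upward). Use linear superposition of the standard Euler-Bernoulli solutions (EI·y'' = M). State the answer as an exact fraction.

y(12) = 311/6250 m

Load 1 — point force P=8 kN at a=15 m (b=L-a=5):
  y_1 = -Pbx(L²-b²-x²)/(6LEI)  [x≤a] = -8·5·12·(20²-5²-12²)/(6·20·5000) = -231/1250 m
Load 2 — applied couple M₀=-18 kN·m at a=20/3 m (b=L-a=40/3):
  y_2 = (M₀x³/(6L)-M₀(x-a)²/2+C₁x)/EI  [x>a] with C₁=M₀(3b²-L²)/(6L)=-20 = ((-18)·12³/(6·20)-(-18)·(12-(20/3))²/2+(-20)·12)/5000 = -152/3125 m
Load 3 — point force P=-9 kN at a=10 m (b=L-a=10):
  y_3 = -Pa(L-x)(2Lx-a²-x²)/(6LEI)  [x>a] = -(-9)·10·(20-12)·(2·20·12-10²-12²)/(6·20·5000) = 177/625 m
Superposition: y = Σ y_i = 311/6250 m ≈ 0.049760 m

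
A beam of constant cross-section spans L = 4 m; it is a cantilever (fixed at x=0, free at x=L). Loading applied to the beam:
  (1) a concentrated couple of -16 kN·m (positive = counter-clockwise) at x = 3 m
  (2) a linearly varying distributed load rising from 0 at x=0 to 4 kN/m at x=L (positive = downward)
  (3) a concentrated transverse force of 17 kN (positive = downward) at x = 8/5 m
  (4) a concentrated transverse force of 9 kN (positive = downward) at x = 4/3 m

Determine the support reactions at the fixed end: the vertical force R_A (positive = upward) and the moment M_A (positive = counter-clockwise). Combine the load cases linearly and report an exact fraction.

Load 1 — applied couple M₀=-16 kN·m at a=3 m (b=L-a=1):
  R_A = 0 kN
  M_A = -M₀ = -(-16) = 16 kN·m
Load 2 — triangular load w₀=4 kN/m (0→w₀ over full span):
  R_A = w₀L/2 = 4·4/2 = 8 kN
  M_A = w₀L²/3 = 4·4²/3 = 64/3 kN·m
Load 3 — point force P=17 kN at a=8/5 m (b=L-a=12/5):
  R_A = P = 17 kN
  M_A = Pa = 17·(8/5) = 136/5 kN·m
Load 4 — point force P=9 kN at a=4/3 m (b=L-a=8/3):
  R_A = P = 9 kN
  M_A = Pa = 9·(4/3) = 12 kN·m
Superposition: R_A = 34 kN, M_A = 1148/15 kN·m

R_A = 34 kN, M_A = 1148/15 kN·m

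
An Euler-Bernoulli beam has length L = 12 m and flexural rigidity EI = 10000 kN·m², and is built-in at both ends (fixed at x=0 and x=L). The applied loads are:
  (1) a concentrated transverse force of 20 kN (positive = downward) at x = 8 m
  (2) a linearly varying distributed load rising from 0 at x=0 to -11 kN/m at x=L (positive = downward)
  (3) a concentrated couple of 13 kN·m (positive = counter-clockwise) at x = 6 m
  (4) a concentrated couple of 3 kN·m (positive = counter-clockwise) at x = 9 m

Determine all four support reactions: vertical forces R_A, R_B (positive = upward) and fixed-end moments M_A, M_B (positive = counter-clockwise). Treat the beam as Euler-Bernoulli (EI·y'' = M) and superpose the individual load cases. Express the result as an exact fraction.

Load 1 — point force P=20 kN at a=8 m (b=L-a=4):
  R_A = Pb²(3a+b)/L³ = 20·4²·(3·8+4)/12³ = 140/27 kN
  M_A = Pab²/L² = 20·8·4²/12² = 160/9 kN·m
  R_B = Pa²(a+3b)/L³ = 20·8²·(8+3·4)/12³ = 400/27 kN
  M_B = -Pa²b/L² = -20·8²·4/12² = -320/9 kN·m
Load 2 — triangular load w₀=-11 kN/m (0→w₀ over full span):
  R_A = 3w₀L/20 = 3·(-11)·12/20 = -99/5 kN
  M_A = w₀L²/30 = (-11)·12²/30 = -264/5 kN·m
  R_B = 7w₀L/20 = 7·(-11)·12/20 = -231/5 kN
  M_B = -w₀L²/20 = -(-11)·12²/20 = 396/5 kN·m
Load 3 — applied couple M₀=13 kN·m at a=6 m (b=L-a=6):
  R_A = 6M₀ab/L³ = 6·13·6·6/12³ = 13/8 kN
  M_A = M₀b(2a-b)/L² = 13·6·(2·6-6)/12² = 13/4 kN·m
  R_B = -6M₀ab/L³ = -6·13·6·6/12³ = -13/8 kN
  M_B = M₀a(2b-a)/L² = 13·6·(2·6-6)/12² = 13/4 kN·m
Load 4 — applied couple M₀=3 kN·m at a=9 m (b=L-a=3):
  R_A = 6M₀ab/L³ = 6·3·9·3/12³ = 9/32 kN
  M_A = M₀b(2a-b)/L² = 3·3·(2·9-3)/12² = 15/16 kN·m
  R_B = -6M₀ab/L³ = -6·3·9·3/12³ = -9/32 kN
  M_B = M₀a(2b-a)/L² = 3·9·(2·3-9)/12² = -9/16 kN·m
Superposition: R_A = -54901/4320 kN, M_A = -22201/720 kN·m, R_B = -143819/4320 kN, M_B = 33359/720 kN·m

R_A = -54901/4320 kN, M_A = -22201/720 kN·m, R_B = -143819/4320 kN, M_B = 33359/720 kN·m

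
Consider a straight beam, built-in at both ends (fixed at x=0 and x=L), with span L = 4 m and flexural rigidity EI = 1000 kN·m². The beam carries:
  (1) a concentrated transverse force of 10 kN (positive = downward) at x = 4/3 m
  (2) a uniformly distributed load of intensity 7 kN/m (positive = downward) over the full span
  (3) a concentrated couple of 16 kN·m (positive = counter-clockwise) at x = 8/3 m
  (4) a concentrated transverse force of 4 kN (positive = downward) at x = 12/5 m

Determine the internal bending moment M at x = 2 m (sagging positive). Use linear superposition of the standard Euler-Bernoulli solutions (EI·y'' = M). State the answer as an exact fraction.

M(2) = 3038/225 kN·m

Load 1 — point force P=10 kN at a=4/3 m (b=L-a=8/3):
  M_1 = Pa²(a+3b)(L-x)/L³ - Pa²b/L²  [x>a] = 10·(4/3)²·((4/3)+3·(8/3))·(4-2)/4³ - 10·(4/3)²·(8/3)/4² = 20/9 kN·m
Load 2 — uniform load w=7 kN/m over full span:
  M_2 = wLx/2 - wL²/12 - wx²/2 = 7·4·2/2 - 7·4²/12 - 7·2²/2 = 14/3 kN·m
Load 3 — applied couple M₀=16 kN·m at a=8/3 m (b=L-a=4/3):
  M_3 = R_Ax - M_A  [x≤a] with R_A=16/3, M_A=16/3 = (16/3)·2 - (16/3) = 16/3 kN·m
Load 4 — point force P=4 kN at a=12/5 m (b=L-a=8/5):
  M_4 = Pb²(3a+b)x/L³ - Pab²/L²  [x≤a] = 4·(8/5)²·(3·(12/5)+(8/5))·2/4³ - 4·(12/5)·(8/5)²/4² = 32/25 kN·m
Superposition: M = Σ M_i = 3038/225 kN·m ≈ 13.502222 kN·m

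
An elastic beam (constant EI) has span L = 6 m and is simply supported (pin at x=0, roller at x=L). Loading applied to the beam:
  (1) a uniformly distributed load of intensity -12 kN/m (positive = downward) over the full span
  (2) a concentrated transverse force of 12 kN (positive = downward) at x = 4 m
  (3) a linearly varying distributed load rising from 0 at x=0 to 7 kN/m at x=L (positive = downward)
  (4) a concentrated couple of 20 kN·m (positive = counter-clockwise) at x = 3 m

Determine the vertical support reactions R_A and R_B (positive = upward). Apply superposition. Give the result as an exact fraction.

Load 1 — uniform load w=-12 kN/m over full span:
  R_A = wL/2 = (-12)·6/2 = -36 kN
  R_B = wL/2 = (-12)·6/2 = -36 kN
Load 2 — point force P=12 kN at a=4 m (b=L-a=2):
  R_A = Pb/L = 12·2/6 = 4 kN
  R_B = Pa/L = 12·4/6 = 8 kN
Load 3 — triangular load w₀=7 kN/m (0→w₀ over full span):
  R_A = w₀L/6 = 7·6/6 = 7 kN
  R_B = w₀L/3 = 7·6/3 = 14 kN
Load 4 — applied couple M₀=20 kN·m at a=3 m (b=L-a=3):
  R_A = M₀/L = 20/6 = 10/3 kN
  R_B = -M₀/L = -20/6 = -10/3 kN
Superposition: R_A = -65/3 kN, R_B = -52/3 kN

R_A = -65/3 kN, R_B = -52/3 kN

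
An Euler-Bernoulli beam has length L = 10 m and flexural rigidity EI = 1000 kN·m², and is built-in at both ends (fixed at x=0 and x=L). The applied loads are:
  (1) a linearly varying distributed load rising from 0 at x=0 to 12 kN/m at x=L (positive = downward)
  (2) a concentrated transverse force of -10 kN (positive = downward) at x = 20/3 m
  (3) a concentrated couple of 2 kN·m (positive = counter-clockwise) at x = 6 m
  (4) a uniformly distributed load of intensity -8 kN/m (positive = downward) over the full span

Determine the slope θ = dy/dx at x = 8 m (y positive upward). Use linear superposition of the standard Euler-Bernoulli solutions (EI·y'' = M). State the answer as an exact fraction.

θ(8) = -23219/843750 rad

Load 1 — triangular load w₀=12 kN/m (0→w₀ over full span):
  θ_1 = -w₀(2x(L-x)(L-2x)(x+2L)+x²(L-x)²)/(120LEI) = -12·(2·8·(10-8)·(10-2·8)·(8+2·10)+8²·(10-8)²)/(120·10·1000) = 32/625 rad
Load 2 — point force P=-10 kN at a=20/3 m (b=L-a=10/3):
  θ_2 = Pa²(L-x)(2bL-(3b+a)(L-x))/(2L³EI)  [x>a] = (-10)·(20/3)²·(10-8)·(2·(10/3)·10-(3·(10/3)+(20/3))·(10-8))/(2·10³·1000) = -2/135 rad
Load 3 — applied couple M₀=2 kN·m at a=6 m (b=L-a=4):
  θ_3 = (R_Ax²/2 - M_Ax - M₀(x-a))/EI  [x>a] with R_A=36/125, M_A=16/25 = ((36/125)·8²/2 - (16/25)·8 - 2·(8-6))/1000 = 3/31250 rad
Load 4 — uniform load w=-8 kN/m over full span:
  θ_4 = -wx(L-x)(L-2x)/(12EI) = -(-8)·8·(10-8)·(10-2·8)/(12·1000) = -8/125 rad
Superposition: θ = Σ θ_i = -23219/843750 rad ≈ -0.027519 rad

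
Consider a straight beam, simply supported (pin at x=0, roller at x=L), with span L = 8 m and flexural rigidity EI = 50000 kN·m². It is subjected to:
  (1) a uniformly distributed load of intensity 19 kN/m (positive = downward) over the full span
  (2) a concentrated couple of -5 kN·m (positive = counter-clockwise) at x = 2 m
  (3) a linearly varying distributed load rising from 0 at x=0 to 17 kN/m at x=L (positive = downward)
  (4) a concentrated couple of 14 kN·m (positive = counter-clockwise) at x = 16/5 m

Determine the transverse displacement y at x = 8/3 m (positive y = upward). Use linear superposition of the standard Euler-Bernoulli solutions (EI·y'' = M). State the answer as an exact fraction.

y(8/3) = -5769881/227812500 m

Load 1 — uniform load w=19 kN/m over full span:
  y_1 = -wx(L³-2Lx²+x³)/(24EI) = -19·(8/3)·(8³-2·8·(8/3)²+(8/3)³)/(24·50000) = -13376/759375 m
Load 2 — applied couple M₀=-5 kN·m at a=2 m (b=L-a=6):
  y_2 = (M₀x³/(6L)-M₀(x-a)²/2+C₁x)/EI  [x>a] with C₁=M₀(3b²-L²)/(6L)=-55/12 = ((-5)·(8/3)³/(6·8)-(-5)·((8/3)-2)²/2+(-55/12)·(8/3))/50000 = -53/202500 m
Load 3 — triangular load w₀=17 kN/m (0→w₀ over full span):
  y_3 = -w₀x(7L⁴-10L²x²+3x⁴)/(360LEI) = -17·(8/3)·(7·8⁴-10·8²·(8/3)²+3·(8/3)⁴)/(360·8·50000) = -17408/2278125 m
Load 4 — applied couple M₀=14 kN·m at a=16/5 m (b=L-a=24/5):
  y_4 = (M₀x³/(6L)+C₁x)/EI  [x≤a] with C₁=M₀(3b²-L²)/(6L)=112/75 = (14·(8/3)³/(6·8)+(112/75)·(8/3))/50000 = 1204/6328125 m
Superposition: y = Σ y_i = -5769881/227812500 m ≈ -0.025327 m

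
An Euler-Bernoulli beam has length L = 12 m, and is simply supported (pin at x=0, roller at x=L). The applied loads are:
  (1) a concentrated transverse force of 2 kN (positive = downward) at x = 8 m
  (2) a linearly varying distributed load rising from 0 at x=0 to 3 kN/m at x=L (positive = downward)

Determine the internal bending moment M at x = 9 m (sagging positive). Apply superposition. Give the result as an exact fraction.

M(9) = 221/8 kN·m

Load 1 — point force P=2 kN at a=8 m (b=L-a=4):
  M_1 = Pa(L-x)/L  [x>a] = 2·8·(12-9)/12 = 4 kN·m
Load 2 — triangular load w₀=3 kN/m (0→w₀ over full span):
  M_2 = w₀Lx/6 - w₀x³/(6L) = 3·12·9/6 - 3·9³/(6·12) = 189/8 kN·m
Superposition: M = Σ M_i = 221/8 kN·m ≈ 27.625000 kN·m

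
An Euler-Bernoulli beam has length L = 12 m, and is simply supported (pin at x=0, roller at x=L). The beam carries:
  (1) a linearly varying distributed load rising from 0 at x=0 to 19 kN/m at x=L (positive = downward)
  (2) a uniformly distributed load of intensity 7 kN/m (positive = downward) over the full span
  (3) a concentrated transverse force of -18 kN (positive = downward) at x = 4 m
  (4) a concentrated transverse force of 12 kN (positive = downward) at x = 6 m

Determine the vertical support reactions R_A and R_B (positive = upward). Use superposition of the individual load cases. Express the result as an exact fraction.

Load 1 — triangular load w₀=19 kN/m (0→w₀ over full span):
  R_A = w₀L/6 = 19·12/6 = 38 kN
  R_B = w₀L/3 = 19·12/3 = 76 kN
Load 2 — uniform load w=7 kN/m over full span:
  R_A = wL/2 = 7·12/2 = 42 kN
  R_B = wL/2 = 7·12/2 = 42 kN
Load 3 — point force P=-18 kN at a=4 m (b=L-a=8):
  R_A = Pb/L = (-18)·8/12 = -12 kN
  R_B = Pa/L = (-18)·4/12 = -6 kN
Load 4 — point force P=12 kN at a=6 m (b=L-a=6):
  R_A = Pb/L = 12·6/12 = 6 kN
  R_B = Pa/L = 12·6/12 = 6 kN
Superposition: R_A = 74 kN, R_B = 118 kN

R_A = 74 kN, R_B = 118 kN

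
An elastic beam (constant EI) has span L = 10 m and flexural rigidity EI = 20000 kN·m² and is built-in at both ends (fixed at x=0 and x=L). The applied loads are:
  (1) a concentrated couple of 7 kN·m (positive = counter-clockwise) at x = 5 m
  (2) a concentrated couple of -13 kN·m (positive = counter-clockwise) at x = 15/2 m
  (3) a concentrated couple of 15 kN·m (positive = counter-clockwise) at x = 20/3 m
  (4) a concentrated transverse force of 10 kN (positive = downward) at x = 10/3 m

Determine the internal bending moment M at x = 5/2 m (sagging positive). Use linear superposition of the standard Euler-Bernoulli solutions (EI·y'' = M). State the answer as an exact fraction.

M(5/2) = 4307/864 kN·m

Load 1 — applied couple M₀=7 kN·m at a=5 m (b=L-a=5):
  M_1 = R_Ax - M_A  [x≤a] with R_A=21/20, M_A=7/4 = (21/20)·(5/2) - (7/4) = 7/8 kN·m
Load 2 — applied couple M₀=-13 kN·m at a=15/2 m (b=L-a=5/2):
  M_2 = R_Ax - M_A  [x≤a] with R_A=-117/80, M_A=-65/16 = (-117/80)·(5/2) - (-65/16) = 13/32 kN·m
Load 3 — applied couple M₀=15 kN·m at a=20/3 m (b=L-a=10/3):
  M_3 = R_Ax - M_A  [x≤a] with R_A=2, M_A=5 = 2·(5/2) - 5 = 0 kN·m
Load 4 — point force P=10 kN at a=10/3 m (b=L-a=20/3):
  M_4 = Pb²(3a+b)x/L³ - Pab²/L²  [x≤a] = 10·(20/3)²·(3·(10/3)+(20/3))·(5/2)/10³ - 10·(10/3)·(20/3)²/10² = 100/27 kN·m
Superposition: M = Σ M_i = 4307/864 kN·m ≈ 4.984954 kN·m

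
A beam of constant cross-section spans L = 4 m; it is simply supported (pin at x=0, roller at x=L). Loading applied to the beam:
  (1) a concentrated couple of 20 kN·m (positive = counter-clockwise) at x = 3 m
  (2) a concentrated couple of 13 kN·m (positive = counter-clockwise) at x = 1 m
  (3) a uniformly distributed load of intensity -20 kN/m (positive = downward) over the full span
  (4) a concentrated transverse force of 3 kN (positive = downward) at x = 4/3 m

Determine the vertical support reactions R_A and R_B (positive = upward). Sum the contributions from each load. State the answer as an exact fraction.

Load 1 — applied couple M₀=20 kN·m at a=3 m (b=L-a=1):
  R_A = M₀/L = 20/4 = 5 kN
  R_B = -M₀/L = -20/4 = -5 kN
Load 2 — applied couple M₀=13 kN·m at a=1 m (b=L-a=3):
  R_A = M₀/L = 13/4 kN
  R_B = -M₀/L = -13/4 kN
Load 3 — uniform load w=-20 kN/m over full span:
  R_A = wL/2 = (-20)·4/2 = -40 kN
  R_B = wL/2 = (-20)·4/2 = -40 kN
Load 4 — point force P=3 kN at a=4/3 m (b=L-a=8/3):
  R_A = Pb/L = 3·(8/3)/4 = 2 kN
  R_B = Pa/L = 3·(4/3)/4 = 1 kN
Superposition: R_A = -119/4 kN, R_B = -189/4 kN

R_A = -119/4 kN, R_B = -189/4 kN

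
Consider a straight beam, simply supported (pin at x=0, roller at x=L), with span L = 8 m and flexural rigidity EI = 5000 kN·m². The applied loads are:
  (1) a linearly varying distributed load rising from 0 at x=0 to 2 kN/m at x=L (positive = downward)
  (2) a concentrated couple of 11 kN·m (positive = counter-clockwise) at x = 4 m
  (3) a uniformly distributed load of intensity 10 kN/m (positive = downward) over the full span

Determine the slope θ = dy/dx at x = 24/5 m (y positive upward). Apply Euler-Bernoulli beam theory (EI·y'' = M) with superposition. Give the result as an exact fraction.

θ(24/5) = 403871/28125000 rad

Load 1 — triangular load w₀=2 kN/m (0→w₀ over full span):
  θ_1 = -w₀(7L⁴-30L²x²+15x⁴)/(360LEI) = -2·(7·8⁴-30·8²·(24/5)²+15·(24/5)⁴)/(360·8·5000) = 3712/3515625 rad
Load 2 — applied couple M₀=11 kN·m at a=4 m (b=L-a=4):
  θ_2 = (M₀x²/(2L)-M₀(x-a)+C₁)/EI  [x>a] with C₁=M₀(3b²-L²)/(6L)=-11/3 = (11·(24/5)²/(2·8)-11·((24/5)-4)+(-11/3))/5000 = 253/375000 rad
Load 3 — uniform load w=10 kN/m over full span:
  θ_3 = -w(L³-6Lx²+4x³)/(24EI) = -10·(8³-6·8·(24/5)²+4·(24/5)³)/(24·5000) = 592/46875 rad
Superposition: θ = Σ θ_i = 403871/28125000 rad ≈ 0.014360 rad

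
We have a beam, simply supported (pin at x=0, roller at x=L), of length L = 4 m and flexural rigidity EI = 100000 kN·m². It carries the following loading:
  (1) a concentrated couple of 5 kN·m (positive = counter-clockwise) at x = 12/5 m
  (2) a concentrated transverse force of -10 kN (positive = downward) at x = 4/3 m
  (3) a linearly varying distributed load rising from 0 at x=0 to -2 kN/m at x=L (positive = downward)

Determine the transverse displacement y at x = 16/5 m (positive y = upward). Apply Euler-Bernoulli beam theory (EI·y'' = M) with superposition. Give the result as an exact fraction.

y(16/5) = 1233559/15820312500 m

Load 1 — applied couple M₀=5 kN·m at a=12/5 m (b=L-a=8/5):
  y_1 = (M₀x³/(6L)-M₀(x-a)²/2+C₁x)/EI  [x>a] with C₁=M₀(3b²-L²)/(6L)=-26/15 = (5·(16/5)³/(6·4)-5·((16/5)-(12/5))²/2+(-26/15)·(16/5))/100000 = -1/312500 m
Load 2 — point force P=-10 kN at a=4/3 m (b=L-a=8/3):
  y_2 = -Pa(L-x)(2Lx-a²-x²)/(6LEI)  [x>a] = -(-10)·(4/3)·(4-(16/5))·(2·4·(16/5)-(4/3)²-(16/5)²)/(6·4·100000) = 382/6328125 m
Load 3 — triangular load w₀=-2 kN/m (0→w₀ over full span):
  y_3 = -w₀x(7L⁴-10L²x²+3x⁴)/(360LEI) = -(-2)·(16/5)·(7·4⁴-10·4²·(16/5)²+3·(16/5)⁴)/(360·4·100000) = 1016/48828125 m
Superposition: y = Σ y_i = 1233559/15820312500 m ≈ 0.000078 m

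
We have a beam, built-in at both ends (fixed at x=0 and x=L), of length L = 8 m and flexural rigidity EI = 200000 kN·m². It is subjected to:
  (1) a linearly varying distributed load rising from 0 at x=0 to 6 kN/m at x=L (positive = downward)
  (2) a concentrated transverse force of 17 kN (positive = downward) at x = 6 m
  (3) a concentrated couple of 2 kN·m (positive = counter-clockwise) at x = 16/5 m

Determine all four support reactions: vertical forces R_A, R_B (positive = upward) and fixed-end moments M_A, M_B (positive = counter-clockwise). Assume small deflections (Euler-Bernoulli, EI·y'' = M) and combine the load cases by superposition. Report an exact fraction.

R_A = 8173/800 kN, M_A = 3883/200 kN·m, R_B = 24627/800 kN, M_B = -7537/200 kN·m

Load 1 — triangular load w₀=6 kN/m (0→w₀ over full span):
  R_A = 3w₀L/20 = 3·6·8/20 = 36/5 kN
  M_A = w₀L²/30 = 6·8²/30 = 64/5 kN·m
  R_B = 7w₀L/20 = 7·6·8/20 = 84/5 kN
  M_B = -w₀L²/20 = -6·8²/20 = -96/5 kN·m
Load 2 — point force P=17 kN at a=6 m (b=L-a=2):
  R_A = Pb²(3a+b)/L³ = 17·2²·(3·6+2)/8³ = 85/32 kN
  M_A = Pab²/L² = 17·6·2²/8² = 51/8 kN·m
  R_B = Pa²(a+3b)/L³ = 17·6²·(6+3·2)/8³ = 459/32 kN
  M_B = -Pa²b/L² = -17·6²·2/8² = -153/8 kN·m
Load 3 — applied couple M₀=2 kN·m at a=16/5 m (b=L-a=24/5):
  R_A = 6M₀ab/L³ = 6·2·(16/5)·(24/5)/8³ = 9/25 kN
  M_A = M₀b(2a-b)/L² = 2·(24/5)·(2·(16/5)-(24/5))/8² = 6/25 kN·m
  R_B = -6M₀ab/L³ = -6·2·(16/5)·(24/5)/8³ = -9/25 kN
  M_B = M₀a(2b-a)/L² = 2·(16/5)·(2·(24/5)-(16/5))/8² = 16/25 kN·m
Superposition: R_A = 8173/800 kN, M_A = 3883/200 kN·m, R_B = 24627/800 kN, M_B = -7537/200 kN·m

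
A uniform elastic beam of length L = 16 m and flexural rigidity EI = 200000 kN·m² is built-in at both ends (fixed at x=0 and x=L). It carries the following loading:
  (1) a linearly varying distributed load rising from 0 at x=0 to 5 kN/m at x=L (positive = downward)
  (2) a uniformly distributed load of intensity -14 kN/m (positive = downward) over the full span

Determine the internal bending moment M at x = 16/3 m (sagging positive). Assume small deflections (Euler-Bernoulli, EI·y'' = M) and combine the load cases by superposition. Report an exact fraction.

Load 1 — triangular load w₀=5 kN/m (0→w₀ over full span):
  M_1 = 3w₀Lx/20 - w₀L²/30 - w₀x³/(6L) = 3·5·16·(16/3)/20 - 5·16²/30 - 5·(16/3)³/(6·16) = 1088/81 kN·m
Load 2 — uniform load w=-14 kN/m over full span:
  M_2 = wLx/2 - wL²/12 - wx²/2 = (-14)·16·(16/3)/2 - (-14)·16²/12 - (-14)·(16/3)²/2 = -896/9 kN·m
Superposition: M = Σ M_i = -6976/81 kN·m ≈ -86.123457 kN·m

M(16/3) = -6976/81 kN·m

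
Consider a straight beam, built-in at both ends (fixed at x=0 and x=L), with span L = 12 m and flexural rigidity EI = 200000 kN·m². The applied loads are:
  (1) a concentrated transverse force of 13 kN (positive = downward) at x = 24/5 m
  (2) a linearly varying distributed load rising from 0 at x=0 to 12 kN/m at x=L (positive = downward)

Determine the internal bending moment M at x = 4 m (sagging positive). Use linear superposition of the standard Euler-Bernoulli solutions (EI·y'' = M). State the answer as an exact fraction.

M(4) = 11012/375 kN·m

Load 1 — point force P=13 kN at a=24/5 m (b=L-a=36/5):
  M_1 = Pb²(3a+b)x/L³ - Pab²/L²  [x≤a] = 13·(36/5)²·(3·(24/5)+(36/5))·4/12³ - 13·(24/5)·(36/5)²/12² = 1404/125 kN·m
Load 2 — triangular load w₀=12 kN/m (0→w₀ over full span):
  M_2 = 3w₀Lx/20 - w₀L²/30 - w₀x³/(6L) = 3·12·12·4/20 - 12·12²/30 - 12·4³/(6·12) = 272/15 kN·m
Superposition: M = Σ M_i = 11012/375 kN·m ≈ 29.365333 kN·m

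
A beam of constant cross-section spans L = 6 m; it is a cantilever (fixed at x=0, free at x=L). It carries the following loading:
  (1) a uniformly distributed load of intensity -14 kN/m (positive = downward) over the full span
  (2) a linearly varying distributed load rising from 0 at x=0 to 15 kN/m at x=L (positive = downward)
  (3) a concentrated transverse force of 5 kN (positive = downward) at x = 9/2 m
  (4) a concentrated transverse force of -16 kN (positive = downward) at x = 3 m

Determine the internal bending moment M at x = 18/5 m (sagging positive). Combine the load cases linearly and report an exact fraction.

Load 1 — uniform load w=-14 kN/m over full span:
  M_1 = -w(L-x)²/2 = -(-14)·(6-(18/5))²/2 = 1008/25 kN·m
Load 2 — triangular load w₀=15 kN/m (0→w₀ over full span):
  M_2 = w₀Lx/2 - w₀L²/3 - w₀x³/(6L) = 15·6·(18/5)/2 - 15·6²/3 - 15·(18/5)³/(6·6) = -936/25 kN·m
Load 3 — point force P=5 kN at a=9/2 m (b=L-a=3/2):
  M_3 = -P(a-x)  [x≤a] = -5·((9/2)-(18/5)) = -9/2 kN·m
Load 4 — point force P=-16 kN at a=3 m (b=L-a=3):
  M_4 = 0  [x>a] = 0 kN·m
Superposition: M = Σ M_i = -81/50 kN·m ≈ -1.620000 kN·m

M(18/5) = -81/50 kN·m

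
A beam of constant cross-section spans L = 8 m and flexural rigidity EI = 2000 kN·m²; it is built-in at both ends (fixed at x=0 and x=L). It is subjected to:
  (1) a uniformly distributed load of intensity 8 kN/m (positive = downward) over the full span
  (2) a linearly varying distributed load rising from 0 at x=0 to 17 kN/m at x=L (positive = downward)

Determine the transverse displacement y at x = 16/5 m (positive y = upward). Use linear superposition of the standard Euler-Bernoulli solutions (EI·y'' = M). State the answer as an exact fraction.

y(16/5) = -155136/1953125 m

Load 1 — uniform load w=8 kN/m over full span:
  y_1 = -wx²(L-x)²/(24EI) = -8·(16/5)²·(8-(16/5))²/(24·2000) = -3072/78125 m
Load 2 — triangular load w₀=17 kN/m (0→w₀ over full span):
  y_2 = -w₀x²(L-x)²(x+2L)/(120LEI) = -17·(16/5)²·(8-(16/5))²·((16/5)+2·8)/(120·8·2000) = -78336/1953125 m
Superposition: y = Σ y_i = -155136/1953125 m ≈ -0.079430 m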